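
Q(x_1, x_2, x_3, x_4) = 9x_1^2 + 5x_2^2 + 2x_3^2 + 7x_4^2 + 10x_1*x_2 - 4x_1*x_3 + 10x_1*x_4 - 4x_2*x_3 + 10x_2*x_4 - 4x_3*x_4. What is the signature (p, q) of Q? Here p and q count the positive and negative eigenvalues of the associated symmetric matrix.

The symmetric matrix is A = [[9, 5, -2, 5], [5, 5, -2, 5], [-2, -2, 2, -2], [5, 5, -2, 7]].
Applying the same elementary operations to the rows and columns of A produces a congruent diagonal matrix with entries 9, 20/9, 6/5, 2.
Counting signs: 4 positive.

(4, 0)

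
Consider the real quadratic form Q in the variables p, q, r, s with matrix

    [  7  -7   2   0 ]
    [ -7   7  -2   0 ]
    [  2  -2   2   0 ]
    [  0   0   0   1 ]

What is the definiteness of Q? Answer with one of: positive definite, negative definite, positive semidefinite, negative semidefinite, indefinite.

Row-reducing A symmetrically gives the diagonal entries 7, 0, 10/7, 1.
Counting signs: 3 positive, 1 zero.
Hence Q is positive semidefinite.

positive semidefinite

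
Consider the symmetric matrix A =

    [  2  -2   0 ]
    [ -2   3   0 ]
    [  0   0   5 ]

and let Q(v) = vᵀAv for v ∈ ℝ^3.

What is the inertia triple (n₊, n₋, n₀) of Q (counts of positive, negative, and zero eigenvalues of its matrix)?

(3, 0, 0)

Applying the same elementary operations to the rows and columns of A produces a congruent diagonal matrix with entries 2, 1, 5.
That gives 3 positive pivots.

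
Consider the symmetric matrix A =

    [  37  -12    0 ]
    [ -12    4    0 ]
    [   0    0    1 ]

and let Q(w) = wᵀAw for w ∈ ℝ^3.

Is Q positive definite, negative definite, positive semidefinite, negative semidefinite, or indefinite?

positive definite

Leading principal minors: Δ_1 = 37, Δ_2 = 4, Δ_3 = 4.
All leading principal minors are positive, so by Sylvester's criterion Q is positive definite.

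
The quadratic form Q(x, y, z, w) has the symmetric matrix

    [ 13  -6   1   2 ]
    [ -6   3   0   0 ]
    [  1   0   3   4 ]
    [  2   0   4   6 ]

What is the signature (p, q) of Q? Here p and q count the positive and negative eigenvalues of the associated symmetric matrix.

(3, 0)

Applying the same elementary operations to the rows and columns of A produces a congruent diagonal matrix with entries 13, 3/13, 2, 0.
So there are 3 positive, 1 zero pivots.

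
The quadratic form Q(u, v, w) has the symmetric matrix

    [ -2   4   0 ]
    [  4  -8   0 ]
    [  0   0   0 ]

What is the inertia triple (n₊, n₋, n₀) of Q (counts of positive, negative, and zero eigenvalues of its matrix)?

(0, 1, 2)

Row-reducing A symmetrically gives the diagonal entries -2, 0, 0.
So there are 1 negative, 2 zero pivots.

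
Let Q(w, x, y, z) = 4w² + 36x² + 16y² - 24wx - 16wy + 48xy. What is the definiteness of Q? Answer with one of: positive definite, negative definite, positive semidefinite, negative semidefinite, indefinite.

Write A = [[4, -12, -8, 0], [-12, 36, 24, 0], [-8, 24, 16, 0], [0, 0, 0, 0]].
Congruent diagonalization of A (simultaneous row and column reduction) yields pivots 4, 0, 0, 0.
So there are 1 positive, 3 zero pivots.
Hence Q is positive semidefinite.

positive semidefinite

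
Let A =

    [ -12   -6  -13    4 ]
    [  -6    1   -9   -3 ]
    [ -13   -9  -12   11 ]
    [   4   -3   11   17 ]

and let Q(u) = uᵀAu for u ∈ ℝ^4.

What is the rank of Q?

4

An LDLᵀ factorisation of A has diagonal entries -12, 4, 25/48, -12.
That gives 2 positive, 2 negative pivots.
The rank is the number of nonzero pivots: 4.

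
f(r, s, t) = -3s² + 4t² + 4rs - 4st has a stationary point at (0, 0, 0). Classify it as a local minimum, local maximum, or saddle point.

saddle point

The Hessian at the origin is H = [[0, 4, 0], [4, -6, -4], [0, -4, 8]].
H is indefinite, so the origin is a saddle point.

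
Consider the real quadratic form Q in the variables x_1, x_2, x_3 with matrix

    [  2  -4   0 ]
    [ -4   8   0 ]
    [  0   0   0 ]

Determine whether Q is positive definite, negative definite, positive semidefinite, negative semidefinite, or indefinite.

positive semidefinite

Applying the same elementary operations to the rows and columns of A produces a congruent diagonal matrix with entries 2, 0, 0.
That gives 1 positive, 2 zero pivots.
Hence Q is positive semidefinite.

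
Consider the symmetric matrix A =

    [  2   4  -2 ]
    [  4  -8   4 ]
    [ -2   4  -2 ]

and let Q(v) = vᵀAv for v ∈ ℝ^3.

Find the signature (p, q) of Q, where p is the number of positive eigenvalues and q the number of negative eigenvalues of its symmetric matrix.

Applying the same elementary operations to the rows and columns of A produces a congruent diagonal matrix with entries 2, -16, 0.
That gives 1 positive, 1 negative, 1 zero pivots.

(1, 1)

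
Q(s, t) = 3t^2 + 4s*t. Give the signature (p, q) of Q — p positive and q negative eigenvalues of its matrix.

(1, 1)

The symmetric matrix is A = [[0, 2], [2, 3]].
By Sylvester's law of inertia any congruent diagonalization of A has 1 positive, 1 negative and 0 zero entries.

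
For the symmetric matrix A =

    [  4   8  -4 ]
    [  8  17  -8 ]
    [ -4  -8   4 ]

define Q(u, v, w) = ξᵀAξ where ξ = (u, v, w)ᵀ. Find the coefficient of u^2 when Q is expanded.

The coefficient of u^2 is the diagonal entry A[1,1] = 4.

4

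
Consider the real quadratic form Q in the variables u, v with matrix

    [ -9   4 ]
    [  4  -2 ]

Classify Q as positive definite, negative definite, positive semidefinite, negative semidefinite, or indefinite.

For the 2×2 matrix [[-9, 4], [4, -2]]: det = -9·-2 − (4)² = 2, trace = -11.
det > 0 so both eigenvalues share the sign of the trace; trace = -11 < 0 ⇒ both negative.

negative definite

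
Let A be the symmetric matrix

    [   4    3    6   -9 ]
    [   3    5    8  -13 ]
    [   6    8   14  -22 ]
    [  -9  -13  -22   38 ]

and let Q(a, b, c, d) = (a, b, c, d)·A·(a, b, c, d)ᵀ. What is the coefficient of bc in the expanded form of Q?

16

The coefficient of bc is A[2,3] + A[3,2] = 2·8 = 16.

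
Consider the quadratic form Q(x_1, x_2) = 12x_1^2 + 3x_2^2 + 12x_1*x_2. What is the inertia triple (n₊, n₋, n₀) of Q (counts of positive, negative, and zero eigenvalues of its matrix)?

Write A = [[12, 6], [6, 3]].
Symmetric row and column elimination reduces A to a congruent diagonal form with pivots 12, 0.
Counting signs: 1 positive, 1 zero.

(1, 0, 1)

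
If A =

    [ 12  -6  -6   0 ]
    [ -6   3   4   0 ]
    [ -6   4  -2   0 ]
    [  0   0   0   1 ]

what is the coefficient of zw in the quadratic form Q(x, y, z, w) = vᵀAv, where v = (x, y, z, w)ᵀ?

0

The coefficient of zw is A[3,4] + A[4,3] = 2·0 = 0.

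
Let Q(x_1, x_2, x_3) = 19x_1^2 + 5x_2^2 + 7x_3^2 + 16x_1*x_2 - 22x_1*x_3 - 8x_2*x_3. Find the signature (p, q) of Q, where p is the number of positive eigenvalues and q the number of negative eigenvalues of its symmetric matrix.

The associated matrix is A = [[19, 8, -11], [8, 5, -4], [-11, -4, 7]].
Row-reducing A symmetrically gives the diagonal entries 19, 31/19, 12/31.
Counting signs: 3 positive.

(3, 0)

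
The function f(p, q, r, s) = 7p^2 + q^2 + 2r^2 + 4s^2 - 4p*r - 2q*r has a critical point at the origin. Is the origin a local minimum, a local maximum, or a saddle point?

local minimum

The Hessian at the origin is H = [[14, 0, -4, 0], [0, 2, -2, 0], [-4, -2, 4, 0], [0, 0, 0, 8]].
An LDLᵀ factorisation of H has diagonal entries 14, 2, 6/7, 8.
So there are 4 positive pivots.
H is positive definite, so the origin is a strict local minimum.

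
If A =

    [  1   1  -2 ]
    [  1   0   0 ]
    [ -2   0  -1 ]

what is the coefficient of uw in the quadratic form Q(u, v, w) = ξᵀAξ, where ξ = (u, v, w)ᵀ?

-4

The coefficient of uw is A[1,3] + A[3,1] = 2·(-2) = -4.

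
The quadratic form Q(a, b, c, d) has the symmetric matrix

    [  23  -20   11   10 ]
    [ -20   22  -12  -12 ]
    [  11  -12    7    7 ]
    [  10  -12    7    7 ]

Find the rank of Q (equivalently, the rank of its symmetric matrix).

Applying the same elementary operations to the rows and columns of A produces a congruent diagonal matrix with entries 23, 106/23, 24/53, -5/24.
So there are 3 positive, 1 negative pivots.
The rank is the number of nonzero pivots: 4.

4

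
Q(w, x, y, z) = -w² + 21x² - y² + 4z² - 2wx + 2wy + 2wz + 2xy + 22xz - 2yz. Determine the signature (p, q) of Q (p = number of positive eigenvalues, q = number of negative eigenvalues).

Write A = [[-1, -1, 1, 1], [-1, 21, 1, 11], [1, 1, -1, -1], [1, 11, -1, 4]].
Applying the same elementary operations to the rows and columns of A produces a congruent diagonal matrix with entries -1, 22, 0, 5/11.
That gives 2 positive, 1 negative, 1 zero pivots.

(2, 1)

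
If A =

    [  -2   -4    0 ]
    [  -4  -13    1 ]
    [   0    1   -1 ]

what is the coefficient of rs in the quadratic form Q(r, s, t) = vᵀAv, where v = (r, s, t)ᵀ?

-8

The coefficient of rs is A[1,2] + A[2,1] = 2·(-4) = -8.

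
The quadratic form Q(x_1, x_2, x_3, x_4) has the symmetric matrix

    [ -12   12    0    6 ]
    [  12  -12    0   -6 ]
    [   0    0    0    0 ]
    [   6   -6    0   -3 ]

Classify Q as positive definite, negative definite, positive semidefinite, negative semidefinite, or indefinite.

Applying the same elementary operations to the rows and columns of A produces a congruent diagonal matrix with entries -12, 0, 0, 0.
Counting signs: 1 negative, 3 zero.
Hence Q is negative semidefinite.

negative semidefinite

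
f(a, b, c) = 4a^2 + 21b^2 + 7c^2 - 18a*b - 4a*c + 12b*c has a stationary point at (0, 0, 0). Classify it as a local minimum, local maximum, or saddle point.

The Hessian at the origin is H = [[8, -18, -4], [-18, 42, 12], [-4, 12, 14]].
Congruent diagonalization of H (simultaneous row and column reduction) yields pivots 8, 3/2, 6.
Counting signs: 3 positive.
H is positive definite, so the origin is a strict local minimum.

local minimum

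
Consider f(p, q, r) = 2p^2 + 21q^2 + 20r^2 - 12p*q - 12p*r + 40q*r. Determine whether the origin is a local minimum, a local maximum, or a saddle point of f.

The Hessian at the origin is H = [[4, -12, -12], [-12, 42, 40], [-12, 40, 40]].
An LDLᵀ factorisation of H has diagonal entries 4, 6, 4/3.
That gives 3 positive pivots.
H is positive definite, so the origin is a strict local minimum.

local minimum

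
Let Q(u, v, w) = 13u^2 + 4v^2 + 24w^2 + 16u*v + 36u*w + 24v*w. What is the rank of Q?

2

The symmetric matrix is A = [[13, 8, 18], [8, 4, 12], [18, 12, 24]].
Row-reducing A symmetrically gives the diagonal entries 13, -12/13, 0.
Counting signs: 1 positive, 1 negative, 1 zero.
The rank is the number of nonzero pivots: 2.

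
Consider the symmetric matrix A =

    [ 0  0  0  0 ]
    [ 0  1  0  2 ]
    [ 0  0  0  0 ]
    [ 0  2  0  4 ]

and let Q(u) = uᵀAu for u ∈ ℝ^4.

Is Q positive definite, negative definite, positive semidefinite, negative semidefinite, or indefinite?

positive semidefinite

Congruent diagonalization of A (simultaneous row and column reduction) yields pivots 0, 1, 0, 0.
That gives 1 positive, 3 zero pivots.
Hence Q is positive semidefinite.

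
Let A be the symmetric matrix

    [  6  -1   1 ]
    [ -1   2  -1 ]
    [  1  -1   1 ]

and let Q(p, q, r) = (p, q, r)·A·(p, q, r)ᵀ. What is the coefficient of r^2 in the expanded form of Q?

The coefficient of r^2 is the diagonal entry A[3,3] = 1.

1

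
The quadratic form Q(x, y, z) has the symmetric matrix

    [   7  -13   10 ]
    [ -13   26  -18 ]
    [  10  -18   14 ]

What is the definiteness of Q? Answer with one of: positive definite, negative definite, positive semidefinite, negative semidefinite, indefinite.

indefinite

An LDLᵀ factorisation of A has diagonal entries 7, 13/7, -6/13.
That gives 2 positive, 1 negative pivots.
Hence Q is indefinite.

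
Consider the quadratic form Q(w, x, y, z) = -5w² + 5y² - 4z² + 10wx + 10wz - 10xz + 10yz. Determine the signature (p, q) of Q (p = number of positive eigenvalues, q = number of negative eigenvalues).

(2, 2)

The symmetric matrix is A = [[-5, 5, 0, 5], [5, 0, 0, -5], [0, 0, 5, 5], [5, -5, 5, -4]].
Applying the same elementary operations to the rows and columns of A produces a congruent diagonal matrix with entries -5, 5, 5, -4.
So there are 2 positive, 2 negative pivots.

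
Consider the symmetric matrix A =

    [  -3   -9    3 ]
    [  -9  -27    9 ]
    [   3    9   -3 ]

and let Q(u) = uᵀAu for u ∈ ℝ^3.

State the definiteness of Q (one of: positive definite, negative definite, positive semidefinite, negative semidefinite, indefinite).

Congruent diagonalization of A (simultaneous row and column reduction) yields pivots -3, 0, 0.
Counting signs: 1 negative, 2 zero.
Hence Q is negative semidefinite.

negative semidefinite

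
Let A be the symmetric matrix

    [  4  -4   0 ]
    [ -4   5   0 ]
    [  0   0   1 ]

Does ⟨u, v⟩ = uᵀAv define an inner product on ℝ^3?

Leading principal minors: Δ_1 = 4, Δ_2 = 4, Δ_3 = 4.
All leading principal minors are positive, so by Sylvester's criterion Q is positive definite.
⟨·,·⟩ is an inner product exactly when A is positive definite.

yes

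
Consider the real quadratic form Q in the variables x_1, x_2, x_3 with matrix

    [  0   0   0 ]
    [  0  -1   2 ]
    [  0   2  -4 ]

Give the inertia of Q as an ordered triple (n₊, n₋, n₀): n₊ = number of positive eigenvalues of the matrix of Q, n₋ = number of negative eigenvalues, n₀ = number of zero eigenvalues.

(0, 1, 2)

Row-reducing A symmetrically gives the diagonal entries 0, -1, 0.
That gives 1 negative, 2 zero pivots.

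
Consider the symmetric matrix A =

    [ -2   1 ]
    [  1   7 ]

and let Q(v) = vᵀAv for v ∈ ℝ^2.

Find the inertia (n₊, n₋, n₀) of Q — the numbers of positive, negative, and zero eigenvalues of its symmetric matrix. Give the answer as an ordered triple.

(1, 1, 0)

Congruent diagonalization of A (simultaneous row and column reduction) yields pivots -2, 15/2.
That gives 1 positive, 1 negative pivots.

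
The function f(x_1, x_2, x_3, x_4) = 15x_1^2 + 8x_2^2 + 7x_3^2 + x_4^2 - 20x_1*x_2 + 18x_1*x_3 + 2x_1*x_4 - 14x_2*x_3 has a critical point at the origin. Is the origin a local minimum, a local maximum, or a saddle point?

The Hessian at the origin is H = [[30, -20, 18, 2], [-20, 16, -14, 0], [18, -14, 14, 0], [2, 0, 0, 2]].
An LDLᵀ factorisation of H has diagonal entries 30, 8/3, 17/10, 20/17.
That gives 4 positive pivots.
H is positive definite, so the origin is a strict local minimum.

local minimum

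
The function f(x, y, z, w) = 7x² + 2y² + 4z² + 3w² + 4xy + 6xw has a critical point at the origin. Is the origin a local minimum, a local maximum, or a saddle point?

local minimum

The Hessian at the origin is H = [[14, 4, 0, 6], [4, 4, 0, 0], [0, 0, 8, 0], [6, 0, 0, 6]].
Row-reducing H symmetrically gives the diagonal entries 14, 20/7, 8, 12/5.
That gives 4 positive pivots.
H is positive definite, so the origin is a strict local minimum.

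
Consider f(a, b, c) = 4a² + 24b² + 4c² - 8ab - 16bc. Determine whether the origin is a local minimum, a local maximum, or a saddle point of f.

The Hessian at the origin is H = [[8, -8, 0], [-8, 48, -16], [0, -16, 8]].
Row-reducing H symmetrically gives the diagonal entries 8, 40, 8/5.
Counting signs: 3 positive.
H is positive definite, so the origin is a strict local minimum.

local minimum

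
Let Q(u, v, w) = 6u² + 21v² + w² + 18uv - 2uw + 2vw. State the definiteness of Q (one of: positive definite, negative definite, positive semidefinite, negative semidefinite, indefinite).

positive semidefinite

The associated matrix is A = [[6, 9, -1], [9, 21, 1], [-1, 1, 1]].
Row-reducing A symmetrically gives the diagonal entries 6, 15/2, 0.
So there are 2 positive, 1 zero pivots.
Hence Q is positive semidefinite.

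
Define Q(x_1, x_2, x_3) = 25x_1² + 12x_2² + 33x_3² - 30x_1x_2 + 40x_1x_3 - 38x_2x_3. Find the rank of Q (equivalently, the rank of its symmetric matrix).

The associated matrix is A = [[25, -15, 20], [-15, 12, -19], [20, -19, 33]].
Symmetric row and column elimination reduces A to a congruent diagonal form with pivots 25, 3, 2/3.
That gives 3 positive pivots.
The rank is the number of nonzero pivots: 3.

3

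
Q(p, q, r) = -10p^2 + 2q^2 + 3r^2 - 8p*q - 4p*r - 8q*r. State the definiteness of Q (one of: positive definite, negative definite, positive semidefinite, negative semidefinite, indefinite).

The associated matrix is A = [[-10, -4, -2], [-4, 2, -4], [-2, -4, 3]].
An LDLᵀ factorisation of A has diagonal entries -10, 18/5, 5/9.
Counting signs: 2 positive, 1 negative.
Hence Q is indefinite.

indefinite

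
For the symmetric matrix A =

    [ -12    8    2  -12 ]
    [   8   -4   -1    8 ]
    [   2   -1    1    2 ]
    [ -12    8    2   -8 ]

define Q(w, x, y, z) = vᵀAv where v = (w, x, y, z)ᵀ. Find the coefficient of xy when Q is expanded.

-2

The coefficient of xy is A[2,3] + A[3,2] = 2·(-1) = -2.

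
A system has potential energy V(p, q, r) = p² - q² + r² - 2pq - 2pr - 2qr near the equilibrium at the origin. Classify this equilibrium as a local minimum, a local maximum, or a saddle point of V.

The Hessian at the origin is H = [[2, -2, -2], [-2, -2, -2], [-2, -2, 2]].
Congruent diagonalization of H (simultaneous row and column reduction) yields pivots 2, -4, 4.
That gives 2 positive, 1 negative pivots.
H is indefinite, so the origin is a saddle point.

saddle point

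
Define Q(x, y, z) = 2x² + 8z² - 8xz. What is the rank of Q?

1

Write A = [[2, 0, -4], [0, 0, 0], [-4, 0, 8]].
Applying the same elementary operations to the rows and columns of A produces a congruent diagonal matrix with entries 2, 0, 0.
That gives 1 positive, 2 zero pivots.
The rank is the number of nonzero pivots: 1.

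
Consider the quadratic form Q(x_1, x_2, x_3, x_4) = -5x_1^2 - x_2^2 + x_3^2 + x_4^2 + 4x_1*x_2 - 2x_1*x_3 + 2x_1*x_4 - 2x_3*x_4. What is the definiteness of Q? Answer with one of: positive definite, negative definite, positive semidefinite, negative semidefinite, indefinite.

Write A = [[-5, 2, -1, 1], [2, -1, 0, 0], [-1, 0, 1, -1], [1, 0, -1, 1]].
Symmetric row and column elimination reduces A to a congruent diagonal form with pivots -5, -1/5, 2, 0.
So there are 1 positive, 2 negative, 1 zero pivots.
Hence Q is indefinite.

indefinite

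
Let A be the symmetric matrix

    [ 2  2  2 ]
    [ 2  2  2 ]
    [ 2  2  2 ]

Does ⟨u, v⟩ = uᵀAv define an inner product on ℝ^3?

Symmetric row and column elimination reduces A to a congruent diagonal form with pivots 2, 0, 0.
Counting signs: 1 positive, 2 zero.
Hence Q is positive semidefinite.
⟨·,·⟩ is an inner product exactly when A is positive definite.

no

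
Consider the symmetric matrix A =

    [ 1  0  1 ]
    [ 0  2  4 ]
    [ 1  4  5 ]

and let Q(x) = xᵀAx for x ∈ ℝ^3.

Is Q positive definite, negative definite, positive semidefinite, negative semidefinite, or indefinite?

Row-reducing A symmetrically gives the diagonal entries 1, 2, -4.
So there are 2 positive, 1 negative pivots.
Hence Q is indefinite.

indefinite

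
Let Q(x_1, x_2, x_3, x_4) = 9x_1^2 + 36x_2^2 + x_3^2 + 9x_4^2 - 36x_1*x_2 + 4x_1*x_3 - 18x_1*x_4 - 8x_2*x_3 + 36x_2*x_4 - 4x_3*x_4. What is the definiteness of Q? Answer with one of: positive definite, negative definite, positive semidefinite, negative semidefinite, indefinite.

positive semidefinite

The symmetric matrix is A = [[9, -18, 2, -9], [-18, 36, -4, 18], [2, -4, 1, -2], [-9, 18, -2, 9]].
Applying the same elementary operations to the rows and columns of A produces a congruent diagonal matrix with entries 9, 0, 5/9, 0.
So there are 2 positive, 2 zero pivots.
Hence Q is positive semidefinite.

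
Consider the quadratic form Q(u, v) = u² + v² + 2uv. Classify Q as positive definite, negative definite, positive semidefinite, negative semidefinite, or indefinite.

positive semidefinite

The symmetric matrix of Q is [[1, 1], [1, 1]].
For the 2×2 matrix [[1, 1], [1, 1]]: det = 1·1 − (1)² = 0, trace = 2.
det = 0 so one eigenvalue is zero; the form is semidefinite with the sign of the trace.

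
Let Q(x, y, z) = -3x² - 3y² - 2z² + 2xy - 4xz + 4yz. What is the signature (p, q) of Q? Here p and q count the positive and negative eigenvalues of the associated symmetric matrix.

The associated matrix is A = [[-3, 1, -2], [1, -3, 2], [-2, 2, -2]].
Symmetric row and column elimination reduces A to a congruent diagonal form with pivots -3, -8/3, 0.
Counting signs: 2 negative, 1 zero.

(0, 2)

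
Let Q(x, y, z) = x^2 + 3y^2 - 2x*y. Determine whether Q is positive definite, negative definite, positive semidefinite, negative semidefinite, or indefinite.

The associated matrix is A = [[1, -1, 0], [-1, 3, 0], [0, 0, 0]].
Applying the same elementary operations to the rows and columns of A produces a congruent diagonal matrix with entries 1, 2, 0.
So there are 2 positive, 1 zero pivots.
Hence Q is positive semidefinite.

positive semidefinite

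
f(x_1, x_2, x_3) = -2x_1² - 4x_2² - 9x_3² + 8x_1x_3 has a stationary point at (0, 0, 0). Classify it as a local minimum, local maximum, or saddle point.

local maximum

The Hessian at the origin is H = [[-4, 0, 8], [0, -8, 0], [8, 0, -18]].
Symmetric row and column elimination reduces H to a congruent diagonal form with pivots -4, -8, -2.
So there are 3 negative pivots.
H is negative definite, so the origin is a strict local maximum.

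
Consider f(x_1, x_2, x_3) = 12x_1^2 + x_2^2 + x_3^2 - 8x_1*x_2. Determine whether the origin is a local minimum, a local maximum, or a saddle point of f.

The Hessian at the origin is H = [[24, -8, 0], [-8, 2, 0], [0, 0, 2]].
An LDLᵀ factorisation of H has diagonal entries 24, -2/3, 2.
That gives 2 positive, 1 negative pivots.
H is indefinite, so the origin is a saddle point.

saddle point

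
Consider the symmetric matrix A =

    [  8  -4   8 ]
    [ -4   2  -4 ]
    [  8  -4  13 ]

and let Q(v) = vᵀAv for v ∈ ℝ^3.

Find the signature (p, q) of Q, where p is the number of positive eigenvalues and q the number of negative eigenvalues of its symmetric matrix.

(2, 0)

Congruent diagonalization of A (simultaneous row and column reduction) yields pivots 8, 0, 5.
That gives 2 positive, 1 zero pivots.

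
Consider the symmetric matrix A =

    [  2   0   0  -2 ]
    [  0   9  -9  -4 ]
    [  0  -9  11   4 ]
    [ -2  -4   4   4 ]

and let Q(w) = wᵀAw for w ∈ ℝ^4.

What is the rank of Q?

4

Congruent diagonalization of A (simultaneous row and column reduction) yields pivots 2, 9, 2, 2/9.
That gives 4 positive pivots.
The rank is the number of nonzero pivots: 4.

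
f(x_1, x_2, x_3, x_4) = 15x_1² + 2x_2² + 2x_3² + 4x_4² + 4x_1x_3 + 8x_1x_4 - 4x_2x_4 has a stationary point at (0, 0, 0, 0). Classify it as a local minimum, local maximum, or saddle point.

local minimum

The Hessian at the origin is H = [[30, 0, 4, 8], [0, 4, 0, -4], [4, 0, 4, 0], [8, -4, 0, 8]].
Row-reducing H symmetrically gives the diagonal entries 30, 4, 52/15, 20/13.
That gives 4 positive pivots.
H is positive definite, so the origin is a strict local minimum.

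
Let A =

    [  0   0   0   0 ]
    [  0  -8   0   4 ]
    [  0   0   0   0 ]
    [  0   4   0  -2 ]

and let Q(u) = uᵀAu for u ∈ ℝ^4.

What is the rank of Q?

Symmetric row and column elimination reduces A to a congruent diagonal form with pivots 0, -8, 0, 0.
So there are 1 negative, 3 zero pivots.
The rank is the number of nonzero pivots: 1.

1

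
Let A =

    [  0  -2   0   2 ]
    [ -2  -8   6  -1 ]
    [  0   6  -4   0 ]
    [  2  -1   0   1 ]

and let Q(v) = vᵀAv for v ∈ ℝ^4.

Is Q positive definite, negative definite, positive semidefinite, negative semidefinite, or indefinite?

A is congruent to a diagonal matrix with 1 positive, 2 negative and 1 zero entries, so Q is indefinite.

indefinite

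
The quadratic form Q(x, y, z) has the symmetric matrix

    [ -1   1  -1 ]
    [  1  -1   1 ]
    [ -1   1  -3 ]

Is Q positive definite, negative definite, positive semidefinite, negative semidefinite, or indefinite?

negative semidefinite

Symmetric row and column elimination reduces A to a congruent diagonal form with pivots -1, 0, -2.
That gives 2 negative, 1 zero pivots.
Hence Q is negative semidefinite.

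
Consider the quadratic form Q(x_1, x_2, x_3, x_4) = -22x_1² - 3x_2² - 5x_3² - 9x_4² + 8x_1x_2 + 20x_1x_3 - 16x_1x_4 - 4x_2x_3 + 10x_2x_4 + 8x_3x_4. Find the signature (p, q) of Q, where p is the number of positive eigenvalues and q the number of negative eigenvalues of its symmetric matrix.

(0, 4)

The associated matrix is A = [[-22, 4, 10, -8], [4, -3, -2, 5], [10, -2, -5, 4], [-8, 5, 4, -9]].
An LDLᵀ factorisation of A has diagonal entries -22, -25/11, -11/25, -6/11.
That gives 4 negative pivots.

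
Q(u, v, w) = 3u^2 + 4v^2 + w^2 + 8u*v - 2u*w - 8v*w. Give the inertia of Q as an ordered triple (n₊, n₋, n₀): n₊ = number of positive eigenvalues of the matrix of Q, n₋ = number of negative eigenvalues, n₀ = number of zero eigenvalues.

Write A = [[3, 4, -1], [4, 4, -4], [-1, -4, 1]].
Symmetric row and column elimination reduces A to a congruent diagonal form with pivots 3, -4/3, 6.
So there are 2 positive, 1 negative pivots.

(2, 1, 0)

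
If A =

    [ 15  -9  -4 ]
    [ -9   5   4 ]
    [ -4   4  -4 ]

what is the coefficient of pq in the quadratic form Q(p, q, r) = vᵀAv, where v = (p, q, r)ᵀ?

The coefficient of pq is A[1,2] + A[2,1] = 2·(-9) = -18.

-18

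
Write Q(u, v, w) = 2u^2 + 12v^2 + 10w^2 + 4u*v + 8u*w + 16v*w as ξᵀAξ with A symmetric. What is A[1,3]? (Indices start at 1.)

The coefficient of u·w in Q is 8. For a symmetric A this equals A[1,3] + A[3,1] = 2·A[1,3].
So A[1,3] = 8/2 = 4.

4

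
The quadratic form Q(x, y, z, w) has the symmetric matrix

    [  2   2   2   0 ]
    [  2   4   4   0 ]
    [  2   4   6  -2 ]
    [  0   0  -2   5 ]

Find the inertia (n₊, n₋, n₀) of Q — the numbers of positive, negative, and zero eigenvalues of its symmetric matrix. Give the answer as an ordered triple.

(4, 0, 0)

Row-reducing A symmetrically gives the diagonal entries 2, 2, 2, 3.
Counting signs: 4 positive.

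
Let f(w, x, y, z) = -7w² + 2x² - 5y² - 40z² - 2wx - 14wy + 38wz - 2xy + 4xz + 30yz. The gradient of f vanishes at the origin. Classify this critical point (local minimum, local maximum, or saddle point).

saddle point

The Hessian at the origin is H = [[-14, -2, -14, 38], [-2, 4, -2, 4], [-14, -2, -10, 30], [38, 4, 30, -80]].
Applying the same elementary operations to the rows and columns of H produces a congruent diagonal matrix with entries -14, 30/7, 4, 20/3.
Counting signs: 3 positive, 1 negative.
H is indefinite, so the origin is a saddle point.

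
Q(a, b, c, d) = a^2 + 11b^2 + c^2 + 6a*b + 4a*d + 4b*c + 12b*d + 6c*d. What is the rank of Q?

The symmetric matrix is A = [[1, 3, 0, 2], [3, 11, 2, 6], [0, 2, 1, 3], [2, 6, 3, 0]].
Applying the same elementary operations to the rows and columns of A produces a congruent diagonal matrix with entries 1, 2, -1, 5.
That gives 3 positive, 1 negative pivots.
The rank is the number of nonzero pivots: 4.

4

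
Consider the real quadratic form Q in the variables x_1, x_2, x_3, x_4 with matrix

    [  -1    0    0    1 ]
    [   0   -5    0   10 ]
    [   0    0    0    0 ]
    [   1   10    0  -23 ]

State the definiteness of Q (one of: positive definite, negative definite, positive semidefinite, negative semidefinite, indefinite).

negative semidefinite

Applying the same elementary operations to the rows and columns of A produces a congruent diagonal matrix with entries -1, -5, 0, -2.
So there are 3 negative, 1 zero pivots.
Hence Q is negative semidefinite.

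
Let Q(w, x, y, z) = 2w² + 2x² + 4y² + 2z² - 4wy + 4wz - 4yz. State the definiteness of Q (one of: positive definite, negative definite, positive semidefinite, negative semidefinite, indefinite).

positive semidefinite

The associated matrix is A = [[2, 0, -2, 2], [0, 2, 0, 0], [-2, 0, 4, -2], [2, 0, -2, 2]].
Symmetric row and column elimination reduces A to a congruent diagonal form with pivots 2, 2, 2, 0.
That gives 3 positive, 1 zero pivots.
Hence Q is positive semidefinite.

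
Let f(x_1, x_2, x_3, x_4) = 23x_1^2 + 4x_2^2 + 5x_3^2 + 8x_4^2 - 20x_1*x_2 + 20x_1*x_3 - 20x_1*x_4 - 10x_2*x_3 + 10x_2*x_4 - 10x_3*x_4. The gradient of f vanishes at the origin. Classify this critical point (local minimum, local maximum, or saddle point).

saddle point

The Hessian at the origin is H = [[46, -20, 20, -20], [-20, 8, -10, 10], [20, -10, 10, -10], [-20, 10, -10, 16]].
An LDLᵀ factorisation of H has diagonal entries 46, -16/23, 15/4, 6.
So there are 3 positive, 1 negative pivots.
H is indefinite, so the origin is a saddle point.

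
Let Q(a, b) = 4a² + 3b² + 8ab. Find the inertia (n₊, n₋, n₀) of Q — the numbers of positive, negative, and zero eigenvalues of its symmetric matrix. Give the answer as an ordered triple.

The symmetric matrix is A = [[4, 4], [4, 3]].
Applying the same elementary operations to the rows and columns of A produces a congruent diagonal matrix with entries 4, -1.
So there are 1 positive, 1 negative pivots.

(1, 1, 0)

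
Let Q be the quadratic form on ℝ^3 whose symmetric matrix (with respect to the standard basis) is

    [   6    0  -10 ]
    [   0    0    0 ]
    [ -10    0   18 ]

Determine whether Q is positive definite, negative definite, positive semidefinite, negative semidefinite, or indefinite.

Applying the same elementary operations to the rows and columns of A produces a congruent diagonal matrix with entries 6, 0, 4/3.
That gives 2 positive, 1 zero pivots.
Hence Q is positive semidefinite.

positive semidefinite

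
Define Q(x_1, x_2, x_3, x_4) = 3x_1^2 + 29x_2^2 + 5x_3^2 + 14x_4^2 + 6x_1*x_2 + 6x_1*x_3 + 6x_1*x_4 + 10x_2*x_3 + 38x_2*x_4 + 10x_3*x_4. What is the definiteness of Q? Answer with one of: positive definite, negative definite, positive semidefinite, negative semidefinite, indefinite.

The symmetric matrix of Q is A = [[3, 3, 3, 3], [3, 29, 5, 19], [3, 5, 5, 5], [3, 19, 5, 14]].
Leading principal minors: Δ_1 = 3, Δ_2 = 78, Δ_3 = 144, Δ_4 = 120.
All leading principal minors are positive, so by Sylvester's criterion Q is positive definite.

positive definite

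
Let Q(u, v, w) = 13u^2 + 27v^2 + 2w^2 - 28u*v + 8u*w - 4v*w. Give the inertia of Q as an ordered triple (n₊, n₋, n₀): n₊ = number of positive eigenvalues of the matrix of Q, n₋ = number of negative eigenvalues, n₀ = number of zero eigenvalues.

(3, 0, 0)

The associated matrix is A = [[13, -14, 4], [-14, 27, -2], [4, -2, 2]].
Congruent diagonalization of A (simultaneous row and column reduction) yields pivots 13, 155/13, 10/31.
So there are 3 positive pivots.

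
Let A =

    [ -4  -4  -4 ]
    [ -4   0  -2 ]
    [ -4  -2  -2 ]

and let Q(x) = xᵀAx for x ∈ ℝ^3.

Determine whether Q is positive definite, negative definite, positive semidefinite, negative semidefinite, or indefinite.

indefinite

Congruent diagonalization of A (simultaneous row and column reduction) yields pivots -4, 4, 1.
Counting signs: 2 positive, 1 negative.
Hence Q is indefinite.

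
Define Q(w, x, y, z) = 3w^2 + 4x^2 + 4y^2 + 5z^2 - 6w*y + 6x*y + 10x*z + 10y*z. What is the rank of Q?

Write A = [[3, 0, -3, 0], [0, 4, 3, 5], [-3, 3, 4, 5], [0, 5, 5, 5]].
Symmetric row and column elimination reduces A to a congruent diagonal form with pivots 3, 4, -5/4, 0.
So there are 2 positive, 1 negative, 1 zero pivots.
The rank is the number of nonzero pivots: 3.

3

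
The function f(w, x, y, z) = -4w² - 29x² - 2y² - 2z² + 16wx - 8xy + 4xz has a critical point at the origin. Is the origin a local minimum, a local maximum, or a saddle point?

local maximum

The Hessian at the origin is H = [[-8, 16, 0, 0], [16, -58, -8, 4], [0, -8, -4, 0], [0, 4, 0, -4]].
Symmetric row and column elimination reduces H to a congruent diagonal form with pivots -8, -26, -20/13, -12/5.
Counting signs: 4 negative.
H is negative definite, so the origin is a strict local maximum.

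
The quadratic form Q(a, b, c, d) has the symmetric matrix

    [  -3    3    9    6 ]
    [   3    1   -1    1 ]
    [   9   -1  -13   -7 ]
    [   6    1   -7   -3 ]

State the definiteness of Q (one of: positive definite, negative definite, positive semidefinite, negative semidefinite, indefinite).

indefinite

Symmetric row and column elimination reduces A to a congruent diagonal form with pivots -3, 4, -2, 5/4.
That gives 2 positive, 2 negative pivots.
Hence Q is indefinite.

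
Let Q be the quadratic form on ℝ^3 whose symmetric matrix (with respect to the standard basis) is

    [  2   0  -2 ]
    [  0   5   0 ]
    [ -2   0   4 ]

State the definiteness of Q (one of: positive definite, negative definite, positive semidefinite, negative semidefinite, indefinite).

An LDLᵀ factorisation of A has diagonal entries 2, 5, 2.
Counting signs: 3 positive.
Hence Q is positive definite.

positive definite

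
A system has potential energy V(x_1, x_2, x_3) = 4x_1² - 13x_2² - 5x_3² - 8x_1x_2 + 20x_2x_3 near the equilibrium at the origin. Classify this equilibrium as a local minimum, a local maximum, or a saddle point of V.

saddle point

The Hessian at the origin is H = [[8, -8, 0], [-8, -26, 20], [0, 20, -10]].
Applying the same elementary operations to the rows and columns of H produces a congruent diagonal matrix with entries 8, -34, 30/17.
That gives 2 positive, 1 negative pivots.
H is indefinite, so the origin is a saddle point.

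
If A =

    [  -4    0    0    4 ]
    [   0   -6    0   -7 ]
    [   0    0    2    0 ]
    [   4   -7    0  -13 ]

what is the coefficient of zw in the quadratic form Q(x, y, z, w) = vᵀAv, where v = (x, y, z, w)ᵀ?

0

The coefficient of zw is A[3,4] + A[4,3] = 2·0 = 0.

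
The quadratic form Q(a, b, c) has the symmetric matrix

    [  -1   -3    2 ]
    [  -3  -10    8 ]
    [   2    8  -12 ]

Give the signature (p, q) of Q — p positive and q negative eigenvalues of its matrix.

Applying the same elementary operations to the rows and columns of A produces a congruent diagonal matrix with entries -1, -1, -4.
Counting signs: 3 negative.

(0, 3)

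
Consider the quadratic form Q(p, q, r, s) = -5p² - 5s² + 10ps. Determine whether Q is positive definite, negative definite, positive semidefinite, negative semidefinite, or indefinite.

The symmetric matrix is A = [[-5, 0, 0, 5], [0, 0, 0, 0], [0, 0, 0, 0], [5, 0, 0, -5]].
Congruent diagonalization of A (simultaneous row and column reduction) yields pivots -5, 0, 0, 0.
Counting signs: 1 negative, 3 zero.
Hence Q is negative semidefinite.

negative semidefinite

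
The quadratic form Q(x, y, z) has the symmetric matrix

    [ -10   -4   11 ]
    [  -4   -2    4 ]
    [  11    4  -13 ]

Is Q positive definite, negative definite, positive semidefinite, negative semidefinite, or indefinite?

Leading principal minors: Δ_1 = -10, Δ_2 = 4, Δ_3 = -2.
The signs alternate starting with Δ_1 < 0, so by Sylvester's criterion Q is negative definite.

negative definite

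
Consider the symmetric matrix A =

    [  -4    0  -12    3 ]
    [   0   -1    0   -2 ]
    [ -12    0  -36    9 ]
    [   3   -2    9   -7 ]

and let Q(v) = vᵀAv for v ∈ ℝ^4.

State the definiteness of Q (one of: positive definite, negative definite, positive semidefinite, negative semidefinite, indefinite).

negative semidefinite

Symmetric row and column elimination reduces A to a congruent diagonal form with pivots -4, -1, 0, -3/4.
That gives 3 negative, 1 zero pivots.
Hence Q is negative semidefinite.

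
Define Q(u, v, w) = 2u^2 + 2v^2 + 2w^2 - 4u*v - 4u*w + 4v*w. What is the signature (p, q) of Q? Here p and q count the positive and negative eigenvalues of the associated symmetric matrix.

(1, 0)

Write A = [[2, -2, -2], [-2, 2, 2], [-2, 2, 2]].
Symmetric row and column elimination reduces A to a congruent diagonal form with pivots 2, 0, 0.
That gives 1 positive, 2 zero pivots.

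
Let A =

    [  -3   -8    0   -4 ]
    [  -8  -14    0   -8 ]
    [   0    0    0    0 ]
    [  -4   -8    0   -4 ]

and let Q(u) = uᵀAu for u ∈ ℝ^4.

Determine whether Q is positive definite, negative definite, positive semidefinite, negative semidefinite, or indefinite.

Row-reducing A symmetrically gives the diagonal entries -3, 22/3, 0, 4/11.
Counting signs: 2 positive, 1 negative, 1 zero.
Hence Q is indefinite.

indefinite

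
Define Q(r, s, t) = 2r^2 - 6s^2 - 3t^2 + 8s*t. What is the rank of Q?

The associated matrix is A = [[2, 0, 0], [0, -6, 4], [0, 4, -3]].
Applying the same elementary operations to the rows and columns of A produces a congruent diagonal matrix with entries 2, -6, -1/3.
So there are 1 positive, 2 negative pivots.
The rank is the number of nonzero pivots: 3.

3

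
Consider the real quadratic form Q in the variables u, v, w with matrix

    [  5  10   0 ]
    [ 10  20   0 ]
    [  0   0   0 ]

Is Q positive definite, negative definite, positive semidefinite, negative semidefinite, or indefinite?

positive semidefinite

Row-reducing A symmetrically gives the diagonal entries 5, 0, 0.
So there are 1 positive, 2 zero pivots.
Hence Q is positive semidefinite.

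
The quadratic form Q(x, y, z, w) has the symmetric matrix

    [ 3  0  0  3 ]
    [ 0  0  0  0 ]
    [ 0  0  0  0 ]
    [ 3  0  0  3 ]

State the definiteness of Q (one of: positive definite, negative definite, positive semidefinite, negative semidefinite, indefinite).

Symmetric row and column elimination reduces A to a congruent diagonal form with pivots 3, 0, 0, 0.
Counting signs: 1 positive, 3 zero.
Hence Q is positive semidefinite.

positive semidefinite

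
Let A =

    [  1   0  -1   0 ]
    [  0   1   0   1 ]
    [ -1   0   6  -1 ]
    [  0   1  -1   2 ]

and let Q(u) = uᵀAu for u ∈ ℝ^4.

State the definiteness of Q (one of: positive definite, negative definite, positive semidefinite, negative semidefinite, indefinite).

positive definite

Leading principal minors: Δ_1 = 1, Δ_2 = 1, Δ_3 = 5, Δ_4 = 4.
All leading principal minors are positive, so by Sylvester's criterion Q is positive definite.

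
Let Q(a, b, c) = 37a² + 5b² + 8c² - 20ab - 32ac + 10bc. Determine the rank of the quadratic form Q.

3

The symmetric matrix is A = [[37, -10, -16], [-10, 5, 5], [-16, 5, 8]].
Symmetric row and column elimination reduces A to a congruent diagonal form with pivots 37, 85/37, 15/17.
That gives 3 positive pivots.
The rank is the number of nonzero pivots: 3.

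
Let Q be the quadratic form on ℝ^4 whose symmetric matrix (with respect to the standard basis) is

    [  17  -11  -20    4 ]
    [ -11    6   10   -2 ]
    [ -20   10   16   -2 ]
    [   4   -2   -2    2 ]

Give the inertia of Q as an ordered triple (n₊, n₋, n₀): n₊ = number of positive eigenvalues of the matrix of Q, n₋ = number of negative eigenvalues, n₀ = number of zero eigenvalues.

Symmetric row and column elimination reduces A to a congruent diagonal form with pivots 17, -19/17, 4/19, -5.
So there are 2 positive, 2 negative pivots.

(2, 2, 0)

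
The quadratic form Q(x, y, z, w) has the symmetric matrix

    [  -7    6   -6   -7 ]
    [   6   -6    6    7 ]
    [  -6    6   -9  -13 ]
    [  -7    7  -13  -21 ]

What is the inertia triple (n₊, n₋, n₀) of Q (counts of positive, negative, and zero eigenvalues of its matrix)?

(0, 4, 0)

Symmetric row and column elimination reduces A to a congruent diagonal form with pivots -7, -6/7, -3, -5/6.
So there are 4 negative pivots.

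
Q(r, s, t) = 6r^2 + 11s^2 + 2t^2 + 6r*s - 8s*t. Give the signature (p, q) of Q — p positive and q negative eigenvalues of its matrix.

The associated matrix is A = [[6, 3, 0], [3, 11, -4], [0, -4, 2]].
An LDLᵀ factorisation of A has diagonal entries 6, 19/2, 6/19.
Counting signs: 3 positive.

(3, 0)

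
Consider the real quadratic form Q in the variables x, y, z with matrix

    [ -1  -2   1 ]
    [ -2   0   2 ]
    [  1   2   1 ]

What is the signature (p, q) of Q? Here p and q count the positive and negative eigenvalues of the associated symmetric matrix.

An LDLᵀ factorisation of A has diagonal entries -1, 4, 2.
That gives 2 positive, 1 negative pivots.

(2, 1)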